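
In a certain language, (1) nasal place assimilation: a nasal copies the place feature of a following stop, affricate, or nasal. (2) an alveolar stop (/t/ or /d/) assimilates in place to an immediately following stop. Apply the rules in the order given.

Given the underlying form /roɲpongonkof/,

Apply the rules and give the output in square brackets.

Rule 1: /ɲ/ before /p/ (labial) → [m]
Rule 1: /n/ before /g/ (velar) → [ŋ]
Rule 1: /n/ before /k/ (velar) → [ŋ]
After rule 1: rompoŋgoŋkof
Rule 2: no segment meets the rule's conditions; no change.

[rompoŋgoŋkof]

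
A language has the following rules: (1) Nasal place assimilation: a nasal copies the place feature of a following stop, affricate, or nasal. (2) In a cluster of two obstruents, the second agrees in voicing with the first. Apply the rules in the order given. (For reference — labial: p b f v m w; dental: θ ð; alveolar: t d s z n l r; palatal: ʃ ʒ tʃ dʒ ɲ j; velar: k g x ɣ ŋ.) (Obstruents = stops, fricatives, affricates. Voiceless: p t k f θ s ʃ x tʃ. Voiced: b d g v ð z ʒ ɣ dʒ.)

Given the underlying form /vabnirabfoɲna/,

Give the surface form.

[vabnirabvonna]

Rule 1: /ɲ/ before /n/ (alveolar) → [n]
After rule 1: vabnirabfonna
Rule 2: /f/ after /b/ (voiced) → [v]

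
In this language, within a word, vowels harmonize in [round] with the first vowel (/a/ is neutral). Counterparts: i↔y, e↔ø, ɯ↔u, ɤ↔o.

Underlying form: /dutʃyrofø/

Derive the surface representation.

[dutʃyrofø]

no segment meets the rule's conditions; no change.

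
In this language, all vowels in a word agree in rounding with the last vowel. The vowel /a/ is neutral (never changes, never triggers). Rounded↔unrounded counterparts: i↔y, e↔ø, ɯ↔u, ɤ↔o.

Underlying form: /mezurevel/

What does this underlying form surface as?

[mezɯrevel]

/u/ harmonizes with /e/ ([-round]) → [ɯ]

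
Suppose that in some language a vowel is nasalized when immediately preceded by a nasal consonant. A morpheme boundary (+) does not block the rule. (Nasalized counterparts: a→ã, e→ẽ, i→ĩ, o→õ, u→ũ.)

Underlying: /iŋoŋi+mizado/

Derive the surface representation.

/o/ after nasal /ŋ/ → [õ]
/i/ after nasal /ŋ/ → [ĩ]
/i/ after nasal /m/ → [ĩ]

[iŋõŋĩ+mĩzado]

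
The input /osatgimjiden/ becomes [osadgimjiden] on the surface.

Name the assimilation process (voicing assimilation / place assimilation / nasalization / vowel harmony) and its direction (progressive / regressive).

voicing assimilation, regressive

/t/→[d].
Each target copies a feature from the following segment, so the direction is regressive.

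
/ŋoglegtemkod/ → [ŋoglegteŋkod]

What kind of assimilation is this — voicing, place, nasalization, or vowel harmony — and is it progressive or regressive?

place assimilation, regressive

/m/→[ŋ].
Each target copies a feature from the following segment, so the direction is regressive.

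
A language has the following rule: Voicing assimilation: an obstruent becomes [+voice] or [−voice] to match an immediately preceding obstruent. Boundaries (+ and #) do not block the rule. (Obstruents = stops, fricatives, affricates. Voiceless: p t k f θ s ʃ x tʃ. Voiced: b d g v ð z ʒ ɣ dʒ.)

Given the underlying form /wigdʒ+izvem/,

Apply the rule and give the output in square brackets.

no segment meets the rule's conditions; no change.

[wigdʒ+izvem]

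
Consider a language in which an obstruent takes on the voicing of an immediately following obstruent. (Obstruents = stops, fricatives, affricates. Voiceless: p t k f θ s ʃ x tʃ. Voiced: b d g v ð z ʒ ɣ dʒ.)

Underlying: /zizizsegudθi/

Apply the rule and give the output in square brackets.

[zizissegutθi]

/z/ before /s/ (voiceless) → [s]
/d/ before /θ/ (voiceless) → [t]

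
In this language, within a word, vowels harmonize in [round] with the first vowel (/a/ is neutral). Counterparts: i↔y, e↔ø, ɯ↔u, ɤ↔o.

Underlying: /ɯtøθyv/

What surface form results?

[ɯteθiv]

/ø/ harmonizes with /ɯ/ ([-round]) → [e]
/y/ harmonizes with /ɯ/ ([-round]) → [i]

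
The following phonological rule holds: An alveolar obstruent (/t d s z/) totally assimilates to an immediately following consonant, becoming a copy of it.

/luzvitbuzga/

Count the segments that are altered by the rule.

3

/z/ before /v/ → [v] (total assimilation)
/t/ before /b/ → [b] (total assimilation)
/z/ before /g/ → [g] (total assimilation)
3 segments change.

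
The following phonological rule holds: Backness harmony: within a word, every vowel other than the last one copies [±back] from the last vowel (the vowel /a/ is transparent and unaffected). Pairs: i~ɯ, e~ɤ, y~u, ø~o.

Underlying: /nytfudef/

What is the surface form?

[nytfydef]

/u/ harmonizes with /e/ ([-back]) → [y]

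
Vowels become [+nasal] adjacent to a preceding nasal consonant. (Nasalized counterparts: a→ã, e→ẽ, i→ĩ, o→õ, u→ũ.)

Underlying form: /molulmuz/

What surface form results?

/o/ after nasal /m/ → [õ]
/u/ after nasal /m/ → [ũ]

[mõlulmũz]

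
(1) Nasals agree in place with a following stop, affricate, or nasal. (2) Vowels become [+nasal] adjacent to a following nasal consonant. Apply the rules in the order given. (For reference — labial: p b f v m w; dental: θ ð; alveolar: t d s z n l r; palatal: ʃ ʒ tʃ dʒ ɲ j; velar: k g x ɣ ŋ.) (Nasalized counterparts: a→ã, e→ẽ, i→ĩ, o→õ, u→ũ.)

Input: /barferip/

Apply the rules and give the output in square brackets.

[barferip]

Rule 1: no segment meets the rule's conditions; no change.
After rule 1: barferip
Rule 2: no segment meets the rule's conditions; no change.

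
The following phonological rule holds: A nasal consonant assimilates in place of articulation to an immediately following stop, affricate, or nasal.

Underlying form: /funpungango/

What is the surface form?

[fumpuŋgaŋgo]

/n/ before /p/ (labial) → [m]
/n/ before /g/ (velar) → [ŋ]
/n/ before /g/ (velar) → [ŋ]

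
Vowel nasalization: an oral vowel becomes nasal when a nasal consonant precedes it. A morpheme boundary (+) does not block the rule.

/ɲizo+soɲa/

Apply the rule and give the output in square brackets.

[ɲĩzo+soɲã]

/i/ after nasal /ɲ/ → [ĩ]
/a/ after nasal /ɲ/ → [ã]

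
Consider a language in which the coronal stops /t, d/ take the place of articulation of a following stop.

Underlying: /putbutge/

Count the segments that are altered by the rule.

/t/ before /b/ (labial) → [p]
/t/ before /g/ (velar) → [k]
2 segments change.

2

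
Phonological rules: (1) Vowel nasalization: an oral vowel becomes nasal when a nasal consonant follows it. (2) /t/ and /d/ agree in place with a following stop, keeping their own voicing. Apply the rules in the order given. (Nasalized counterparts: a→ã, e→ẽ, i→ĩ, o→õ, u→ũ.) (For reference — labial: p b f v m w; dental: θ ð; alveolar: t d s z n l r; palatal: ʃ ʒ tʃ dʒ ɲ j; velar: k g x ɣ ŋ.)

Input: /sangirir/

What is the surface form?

Rule 1: /a/ before nasal /n/ → [ã]
After rule 1: sãngirir
Rule 2: no segment meets the rule's conditions; no change.

[sãngirir]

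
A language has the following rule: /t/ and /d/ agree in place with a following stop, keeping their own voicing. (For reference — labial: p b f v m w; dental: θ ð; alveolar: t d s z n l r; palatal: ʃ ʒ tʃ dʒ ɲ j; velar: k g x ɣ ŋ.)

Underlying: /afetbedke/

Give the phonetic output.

/t/ before /b/ (labial) → [p]
/d/ before /k/ (velar) → [g]

[afepbegke]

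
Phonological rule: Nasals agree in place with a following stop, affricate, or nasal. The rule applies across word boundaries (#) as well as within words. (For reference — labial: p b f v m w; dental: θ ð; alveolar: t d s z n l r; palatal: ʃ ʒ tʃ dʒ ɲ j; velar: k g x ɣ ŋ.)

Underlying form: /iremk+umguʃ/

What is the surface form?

[ireŋk+uŋguʃ]

/m/ before /k/ (velar) → [ŋ]
/m/ before /g/ (velar) → [ŋ]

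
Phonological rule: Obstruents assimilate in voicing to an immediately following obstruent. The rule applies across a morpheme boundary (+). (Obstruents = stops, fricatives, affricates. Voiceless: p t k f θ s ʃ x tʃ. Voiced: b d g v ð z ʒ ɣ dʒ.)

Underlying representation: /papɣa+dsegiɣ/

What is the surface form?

/p/ before /ɣ/ (voiced) → [b]
/d/ before /s/ (voiceless) → [t]

[pabɣa+tsegiɣ]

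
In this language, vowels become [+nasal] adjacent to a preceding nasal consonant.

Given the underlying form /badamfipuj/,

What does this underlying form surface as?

[badamfipuj]

no segment meets the rule's conditions; no change.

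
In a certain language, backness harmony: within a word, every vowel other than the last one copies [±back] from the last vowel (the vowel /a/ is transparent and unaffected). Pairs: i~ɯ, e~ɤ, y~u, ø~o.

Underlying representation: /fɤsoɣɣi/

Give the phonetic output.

[fesøɣɣi]

/ɤ/ harmonizes with /i/ ([-back]) → [e]
/o/ harmonizes with /i/ ([-back]) → [ø]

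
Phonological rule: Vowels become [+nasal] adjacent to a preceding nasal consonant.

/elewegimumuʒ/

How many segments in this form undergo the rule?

2

/u/ after nasal /m/ → [ũ]
/u/ after nasal /m/ → [ũ]
2 segments change.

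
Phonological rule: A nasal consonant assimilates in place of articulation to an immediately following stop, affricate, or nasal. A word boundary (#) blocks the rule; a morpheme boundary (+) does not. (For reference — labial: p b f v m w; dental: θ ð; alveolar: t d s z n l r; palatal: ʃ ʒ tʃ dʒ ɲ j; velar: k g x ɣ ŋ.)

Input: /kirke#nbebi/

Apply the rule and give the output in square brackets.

[kirke#mbebi]

/n/ before /b/ (labial) → [m]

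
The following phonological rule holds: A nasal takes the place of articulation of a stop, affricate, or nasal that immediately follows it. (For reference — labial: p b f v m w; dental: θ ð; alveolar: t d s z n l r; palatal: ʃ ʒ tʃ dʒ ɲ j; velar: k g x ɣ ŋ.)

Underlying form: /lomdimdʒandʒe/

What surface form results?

[londiɲdʒaɲdʒe]

/m/ before /d/ (alveolar) → [n]
/m/ before /dʒ/ (palatal) → [ɲ]
/n/ before /dʒ/ (palatal) → [ɲ]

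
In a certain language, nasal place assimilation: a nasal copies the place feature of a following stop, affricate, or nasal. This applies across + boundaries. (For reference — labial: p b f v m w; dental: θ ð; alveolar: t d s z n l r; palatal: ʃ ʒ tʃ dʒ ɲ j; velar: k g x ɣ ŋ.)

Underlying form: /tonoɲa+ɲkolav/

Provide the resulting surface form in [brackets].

[tonoɲa+ŋkolav]

/ɲ/ before /k/ (velar) → [ŋ]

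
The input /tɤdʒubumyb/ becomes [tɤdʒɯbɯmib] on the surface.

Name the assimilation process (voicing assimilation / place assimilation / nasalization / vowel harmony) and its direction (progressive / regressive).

/u/→[ɯ] /u/→[ɯ] /y/→[i].
Vowels agree with the first vowel, so the harmony is progressive.

vowel harmony, progressive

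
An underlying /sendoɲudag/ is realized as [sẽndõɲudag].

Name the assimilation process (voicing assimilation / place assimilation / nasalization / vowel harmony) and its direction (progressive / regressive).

nasalization, regressive

/e/→[ẽ] /o/→[õ].
Each target copies a feature from the following segment, so the direction is regressive.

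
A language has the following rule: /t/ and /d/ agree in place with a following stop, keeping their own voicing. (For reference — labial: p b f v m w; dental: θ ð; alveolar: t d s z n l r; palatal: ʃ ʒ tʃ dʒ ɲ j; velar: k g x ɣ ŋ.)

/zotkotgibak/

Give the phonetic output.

[zokkokgibak]

/t/ before /k/ (velar) → [k]
/t/ before /g/ (velar) → [k]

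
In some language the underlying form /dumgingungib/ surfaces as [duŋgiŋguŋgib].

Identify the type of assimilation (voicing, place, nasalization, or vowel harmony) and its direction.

/m/→[ŋ] /n/→[ŋ] /n/→[ŋ].
Each target copies a feature from the following segment, so the direction is regressive.

place assimilation, regressive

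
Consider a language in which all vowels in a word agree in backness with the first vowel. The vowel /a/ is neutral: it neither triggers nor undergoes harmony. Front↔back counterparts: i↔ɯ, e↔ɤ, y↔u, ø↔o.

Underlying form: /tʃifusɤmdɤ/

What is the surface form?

[tʃifysemde]

/u/ harmonizes with /i/ ([-back]) → [y]
/ɤ/ harmonizes with /i/ ([-back]) → [e]
/ɤ/ harmonizes with /i/ ([-back]) → [e]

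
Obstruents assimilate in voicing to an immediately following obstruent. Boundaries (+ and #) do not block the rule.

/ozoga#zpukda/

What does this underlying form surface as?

/z/ before /p/ (voiceless) → [s]
/k/ before /d/ (voiced) → [g]

[ozoga#spugda]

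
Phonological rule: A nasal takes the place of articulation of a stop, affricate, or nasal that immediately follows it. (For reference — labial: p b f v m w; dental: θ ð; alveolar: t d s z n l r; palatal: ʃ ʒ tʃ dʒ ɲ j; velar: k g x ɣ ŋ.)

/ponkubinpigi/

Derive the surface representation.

[poŋkubimpigi]

/n/ before /k/ (velar) → [ŋ]
/n/ before /p/ (labial) → [m]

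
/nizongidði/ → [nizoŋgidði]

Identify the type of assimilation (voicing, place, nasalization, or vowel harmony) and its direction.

place assimilation, regressive

/n/→[ŋ].
Each target copies a feature from the following segment, so the direction is regressive.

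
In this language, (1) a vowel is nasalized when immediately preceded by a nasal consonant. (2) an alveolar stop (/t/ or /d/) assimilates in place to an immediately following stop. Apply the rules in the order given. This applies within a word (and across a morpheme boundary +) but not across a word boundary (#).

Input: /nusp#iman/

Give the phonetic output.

[nũsp#imãn]

Rule 1: /u/ after nasal /n/ → [ũ]
Rule 1: /a/ after nasal /m/ → [ã]
After rule 1: nũsp#imãn
Rule 2: no segment meets the rule's conditions; no change.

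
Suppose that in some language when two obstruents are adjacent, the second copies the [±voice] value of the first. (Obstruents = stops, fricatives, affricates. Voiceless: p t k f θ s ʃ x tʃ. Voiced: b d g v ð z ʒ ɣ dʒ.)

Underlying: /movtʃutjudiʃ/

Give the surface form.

[movdʒutjudiʃ]

/tʃ/ after /v/ (voiced) → [dʒ]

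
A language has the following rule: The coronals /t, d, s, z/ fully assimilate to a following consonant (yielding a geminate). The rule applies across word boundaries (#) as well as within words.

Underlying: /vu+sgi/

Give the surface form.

/s/ before /g/ → [g] (total assimilation)

[vu+ggi]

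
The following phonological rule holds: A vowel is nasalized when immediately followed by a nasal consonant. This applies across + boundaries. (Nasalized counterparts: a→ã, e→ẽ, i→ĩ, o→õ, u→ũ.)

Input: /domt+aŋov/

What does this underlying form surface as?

[dõmt+ãŋov]

/o/ before nasal /m/ → [õ]
/a/ before nasal /ŋ/ → [ã]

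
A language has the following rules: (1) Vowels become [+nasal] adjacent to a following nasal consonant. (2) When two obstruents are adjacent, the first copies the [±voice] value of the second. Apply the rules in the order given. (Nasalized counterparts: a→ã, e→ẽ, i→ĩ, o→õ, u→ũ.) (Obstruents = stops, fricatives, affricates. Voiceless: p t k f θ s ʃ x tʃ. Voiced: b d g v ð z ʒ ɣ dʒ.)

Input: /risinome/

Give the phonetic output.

Rule 1: /i/ before nasal /n/ → [ĩ]
Rule 1: /o/ before nasal /m/ → [õ]
After rule 1: risĩnõme
Rule 2: no segment meets the rule's conditions; no change.

[risĩnõme]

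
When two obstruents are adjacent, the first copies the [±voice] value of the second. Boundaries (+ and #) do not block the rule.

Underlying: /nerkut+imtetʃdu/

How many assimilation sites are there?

/tʃ/ before /d/ (voiced) → [dʒ]
1 segment changes.

1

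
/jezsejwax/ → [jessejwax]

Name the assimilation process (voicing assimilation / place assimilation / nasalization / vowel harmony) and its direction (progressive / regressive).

voicing assimilation, regressive

/z/→[s].
Each target copies a feature from the following segment, so the direction is regressive.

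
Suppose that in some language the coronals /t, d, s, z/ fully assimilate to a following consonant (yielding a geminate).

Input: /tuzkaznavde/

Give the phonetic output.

[tukkannavde]

/z/ before /k/ → [k] (total assimilation)
/z/ before /n/ → [n] (total assimilation)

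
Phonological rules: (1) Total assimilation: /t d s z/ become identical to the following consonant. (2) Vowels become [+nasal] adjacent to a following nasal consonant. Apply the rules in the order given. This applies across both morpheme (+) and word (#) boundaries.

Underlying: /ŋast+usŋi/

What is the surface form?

Rule 1: /s/ before /t/ → [t] (total assimilation)
Rule 1: /s/ before /ŋ/ → [ŋ] (total assimilation)
After rule 1: ŋatt+uŋŋi
Rule 2: /u/ before nasal /ŋ/ → [ũ]

[ŋatt+ũŋŋi]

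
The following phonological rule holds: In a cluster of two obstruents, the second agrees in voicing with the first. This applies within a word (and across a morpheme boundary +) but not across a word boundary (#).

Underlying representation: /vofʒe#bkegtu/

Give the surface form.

/ʒ/ after /f/ (voiceless) → [ʃ]
/k/ after /b/ (voiced) → [g]
/t/ after /g/ (voiced) → [d]

[vofʃe#bgegdu]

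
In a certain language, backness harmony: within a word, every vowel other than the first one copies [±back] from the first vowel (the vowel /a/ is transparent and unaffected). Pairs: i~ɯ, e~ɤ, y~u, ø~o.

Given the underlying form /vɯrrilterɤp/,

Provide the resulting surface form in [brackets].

[vɯrrɯltɤrɤp]

/i/ harmonizes with /ɯ/ ([+back]) → [ɯ]
/e/ harmonizes with /ɯ/ ([+back]) → [ɤ]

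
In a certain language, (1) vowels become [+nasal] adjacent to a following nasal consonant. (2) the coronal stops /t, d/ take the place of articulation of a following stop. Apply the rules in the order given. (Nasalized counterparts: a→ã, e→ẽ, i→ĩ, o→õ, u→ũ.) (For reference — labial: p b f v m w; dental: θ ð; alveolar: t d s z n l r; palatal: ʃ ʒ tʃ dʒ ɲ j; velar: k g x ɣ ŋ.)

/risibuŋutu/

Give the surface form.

[risibũŋutu]

Rule 1: /u/ before nasal /ŋ/ → [ũ]
After rule 1: risibũŋutu
Rule 2: no segment meets the rule's conditions; no change.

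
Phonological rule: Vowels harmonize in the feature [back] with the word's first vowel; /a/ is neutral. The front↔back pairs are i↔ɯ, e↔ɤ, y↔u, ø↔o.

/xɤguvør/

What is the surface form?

/ø/ harmonizes with /ɤ/ ([+back]) → [o]

[xɤguvor]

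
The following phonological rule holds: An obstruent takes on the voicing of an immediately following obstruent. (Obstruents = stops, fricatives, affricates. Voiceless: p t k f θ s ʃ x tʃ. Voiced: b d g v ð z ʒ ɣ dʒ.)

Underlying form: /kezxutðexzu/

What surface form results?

[kesxudðeɣzu]

/z/ before /x/ (voiceless) → [s]
/t/ before /ð/ (voiced) → [d]
/x/ before /z/ (voiced) → [ɣ]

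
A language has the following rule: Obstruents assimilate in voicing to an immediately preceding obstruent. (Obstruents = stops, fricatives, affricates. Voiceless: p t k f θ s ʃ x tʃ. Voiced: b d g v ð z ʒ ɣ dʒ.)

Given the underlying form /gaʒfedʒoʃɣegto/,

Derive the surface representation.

/f/ after /ʒ/ (voiced) → [v]
/ɣ/ after /ʃ/ (voiceless) → [x]
/t/ after /g/ (voiced) → [d]

[gaʒvedʒoʃxegdo]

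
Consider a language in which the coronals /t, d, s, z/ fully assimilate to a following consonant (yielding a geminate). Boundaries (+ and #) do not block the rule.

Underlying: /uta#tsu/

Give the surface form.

[uta#ssu]

/t/ before /s/ → [s] (total assimilation)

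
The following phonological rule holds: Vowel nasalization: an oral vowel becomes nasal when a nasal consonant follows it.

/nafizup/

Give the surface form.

[nafizup]

no segment meets the rule's conditions; no change.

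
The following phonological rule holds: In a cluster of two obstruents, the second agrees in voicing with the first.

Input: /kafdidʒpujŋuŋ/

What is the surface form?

/d/ after /f/ (voiceless) → [t]
/p/ after /dʒ/ (voiced) → [b]

[kaftidʒbujŋuŋ]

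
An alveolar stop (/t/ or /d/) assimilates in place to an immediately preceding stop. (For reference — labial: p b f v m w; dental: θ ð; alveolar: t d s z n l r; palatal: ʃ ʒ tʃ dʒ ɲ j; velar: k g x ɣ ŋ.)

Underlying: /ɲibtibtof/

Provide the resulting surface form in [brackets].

/t/ after /b/ (labial) → [p]
/t/ after /b/ (labial) → [p]

[ɲibpibpof]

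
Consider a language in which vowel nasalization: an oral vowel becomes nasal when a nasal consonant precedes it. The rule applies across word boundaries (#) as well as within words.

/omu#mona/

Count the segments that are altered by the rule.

/u/ after nasal /m/ → [ũ]
/o/ after nasal /m/ → [õ]
/a/ after nasal /n/ → [ã]
3 segments change.

3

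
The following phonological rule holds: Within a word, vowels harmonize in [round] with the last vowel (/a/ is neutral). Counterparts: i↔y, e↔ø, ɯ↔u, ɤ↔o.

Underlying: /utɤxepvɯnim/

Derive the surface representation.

/u/ harmonizes with /i/ ([-round]) → [ɯ]

[ɯtɤxepvɯnim]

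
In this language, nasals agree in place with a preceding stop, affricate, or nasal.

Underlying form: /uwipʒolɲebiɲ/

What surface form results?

[uwipʒolɲebiɲ]

no segment meets the rule's conditions; no change.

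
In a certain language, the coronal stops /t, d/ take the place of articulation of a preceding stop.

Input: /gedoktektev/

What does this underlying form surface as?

/t/ after /k/ (velar) → [k]
/t/ after /k/ (velar) → [k]

[gedokkekkev]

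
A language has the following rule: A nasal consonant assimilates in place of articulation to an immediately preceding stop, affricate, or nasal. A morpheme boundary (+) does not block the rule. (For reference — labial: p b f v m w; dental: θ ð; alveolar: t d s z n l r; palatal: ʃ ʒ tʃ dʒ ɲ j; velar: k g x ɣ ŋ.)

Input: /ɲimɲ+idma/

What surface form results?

[ɲimm+idna]

/ɲ/ after /m/ (labial) → [m]
/m/ after /d/ (alveolar) → [n]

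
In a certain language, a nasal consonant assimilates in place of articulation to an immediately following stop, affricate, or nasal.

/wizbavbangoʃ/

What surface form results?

/n/ before /g/ (velar) → [ŋ]

[wizbavbaŋgoʃ]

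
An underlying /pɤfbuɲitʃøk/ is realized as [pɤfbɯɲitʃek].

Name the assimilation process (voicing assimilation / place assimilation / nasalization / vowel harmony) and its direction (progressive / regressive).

vowel harmony, progressive

/u/→[ɯ] /ø/→[e].
Vowels agree with the first vowel, so the harmony is progressive.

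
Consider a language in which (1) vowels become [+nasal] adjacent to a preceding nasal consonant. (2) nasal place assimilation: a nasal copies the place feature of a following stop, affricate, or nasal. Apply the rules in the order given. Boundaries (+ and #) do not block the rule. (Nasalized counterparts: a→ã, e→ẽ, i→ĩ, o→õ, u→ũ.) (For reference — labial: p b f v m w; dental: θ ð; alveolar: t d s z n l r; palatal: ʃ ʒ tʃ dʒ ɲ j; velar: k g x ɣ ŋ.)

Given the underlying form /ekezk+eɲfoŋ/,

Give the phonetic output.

Rule 1: no segment meets the rule's conditions; no change.
After rule 1: ekezk+eɲfoŋ
Rule 2: no segment meets the rule's conditions; no change.

[ekezk+eɲfoŋ]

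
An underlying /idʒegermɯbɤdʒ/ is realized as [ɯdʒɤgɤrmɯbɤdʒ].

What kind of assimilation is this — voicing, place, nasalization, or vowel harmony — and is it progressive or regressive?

/i/→[ɯ] /e/→[ɤ] /e/→[ɤ].
Vowels agree with the last vowel, so the harmony is regressive.

vowel harmony, regressive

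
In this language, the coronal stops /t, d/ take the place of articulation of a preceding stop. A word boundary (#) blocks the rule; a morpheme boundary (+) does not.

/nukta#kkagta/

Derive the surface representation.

/t/ after /k/ (velar) → [k]
/t/ after /g/ (velar) → [k]

[nukka#kkagka]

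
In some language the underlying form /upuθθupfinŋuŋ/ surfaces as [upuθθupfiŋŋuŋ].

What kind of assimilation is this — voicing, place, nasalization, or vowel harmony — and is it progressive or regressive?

/n/→[ŋ].
Each target copies a feature from the following segment, so the direction is regressive.

place assimilation, regressive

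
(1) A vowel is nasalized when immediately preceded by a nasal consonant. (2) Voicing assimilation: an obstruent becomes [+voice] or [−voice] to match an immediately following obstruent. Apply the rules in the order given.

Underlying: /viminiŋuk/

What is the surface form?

[vimĩnĩŋũk]

Rule 1: /i/ after nasal /m/ → [ĩ]
Rule 1: /i/ after nasal /n/ → [ĩ]
Rule 1: /u/ after nasal /ŋ/ → [ũ]
After rule 1: vimĩnĩŋũk
Rule 2: no segment meets the rule's conditions; no change.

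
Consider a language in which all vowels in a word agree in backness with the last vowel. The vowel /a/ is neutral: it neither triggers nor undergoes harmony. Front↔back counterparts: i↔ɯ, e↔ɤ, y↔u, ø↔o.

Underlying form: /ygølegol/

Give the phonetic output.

[ugolɤgol]

/y/ harmonizes with /o/ ([+back]) → [u]
/ø/ harmonizes with /o/ ([+back]) → [o]
/e/ harmonizes with /o/ ([+back]) → [ɤ]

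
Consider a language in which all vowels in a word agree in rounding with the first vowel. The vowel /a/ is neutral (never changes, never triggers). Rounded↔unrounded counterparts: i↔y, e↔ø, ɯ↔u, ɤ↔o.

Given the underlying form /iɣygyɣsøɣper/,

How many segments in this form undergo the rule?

3

/y/ harmonizes with /i/ ([-round]) → [i]
/y/ harmonizes with /i/ ([-round]) → [i]
/ø/ harmonizes with /i/ ([-round]) → [e]
3 segments change.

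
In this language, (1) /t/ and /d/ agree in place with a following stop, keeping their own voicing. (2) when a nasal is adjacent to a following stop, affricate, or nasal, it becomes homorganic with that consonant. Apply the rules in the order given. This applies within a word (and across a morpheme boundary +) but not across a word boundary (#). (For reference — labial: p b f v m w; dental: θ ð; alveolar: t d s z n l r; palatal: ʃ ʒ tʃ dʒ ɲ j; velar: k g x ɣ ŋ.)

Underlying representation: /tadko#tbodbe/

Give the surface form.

[tagko#pbobbe]

Rule 1: /d/ before /k/ (velar) → [g]
Rule 1: /t/ before /b/ (labial) → [p]
Rule 1: /d/ before /b/ (labial) → [b]
After rule 1: tagko#pbobbe
Rule 2: no segment meets the rule's conditions; no change.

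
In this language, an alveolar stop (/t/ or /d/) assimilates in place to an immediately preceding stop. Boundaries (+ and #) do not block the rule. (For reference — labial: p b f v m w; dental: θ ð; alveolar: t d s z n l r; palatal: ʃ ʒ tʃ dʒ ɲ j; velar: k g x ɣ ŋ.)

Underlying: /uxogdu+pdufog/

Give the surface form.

/d/ after /g/ (velar) → [g]
/d/ after /p/ (labial) → [b]

[uxoggu+pbufog]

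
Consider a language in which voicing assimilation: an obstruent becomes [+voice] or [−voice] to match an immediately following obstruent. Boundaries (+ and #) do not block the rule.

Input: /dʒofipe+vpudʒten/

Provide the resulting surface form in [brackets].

/v/ before /p/ (voiceless) → [f]
/dʒ/ before /t/ (voiceless) → [tʃ]

[dʒofipe+fputʃten]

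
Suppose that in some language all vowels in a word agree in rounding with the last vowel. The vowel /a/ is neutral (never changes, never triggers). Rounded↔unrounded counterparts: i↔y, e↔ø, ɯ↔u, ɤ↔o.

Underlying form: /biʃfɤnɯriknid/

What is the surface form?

[biʃfɤnɯriknid]

no segment meets the rule's conditions; no change.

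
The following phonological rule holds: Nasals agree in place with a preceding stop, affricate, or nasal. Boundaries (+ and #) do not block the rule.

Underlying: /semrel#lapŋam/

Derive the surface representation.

/ŋ/ after /p/ (labial) → [m]

[semrel#lapmam]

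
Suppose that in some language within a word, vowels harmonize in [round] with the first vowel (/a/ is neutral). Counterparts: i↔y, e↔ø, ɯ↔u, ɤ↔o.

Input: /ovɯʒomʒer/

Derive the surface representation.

/ɯ/ harmonizes with /o/ ([+round]) → [u]
/e/ harmonizes with /o/ ([+round]) → [ø]

[ovuʒomʒør]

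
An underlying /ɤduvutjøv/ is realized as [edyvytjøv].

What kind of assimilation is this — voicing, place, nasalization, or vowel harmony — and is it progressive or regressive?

vowel harmony, regressive

/ɤ/→[e] /u/→[y] /u/→[y].
Vowels agree with the last vowel, so the harmony is regressive.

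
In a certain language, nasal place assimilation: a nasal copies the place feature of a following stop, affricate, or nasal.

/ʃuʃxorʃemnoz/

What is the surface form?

[ʃuʃxorʃennoz]

/m/ before /n/ (alveolar) → [n]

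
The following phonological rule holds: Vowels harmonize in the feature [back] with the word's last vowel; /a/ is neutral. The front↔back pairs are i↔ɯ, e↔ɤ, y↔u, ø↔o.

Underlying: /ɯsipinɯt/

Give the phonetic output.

[ɯsɯpɯnɯt]

/i/ harmonizes with /ɯ/ ([+back]) → [ɯ]
/i/ harmonizes with /ɯ/ ([+back]) → [ɯ]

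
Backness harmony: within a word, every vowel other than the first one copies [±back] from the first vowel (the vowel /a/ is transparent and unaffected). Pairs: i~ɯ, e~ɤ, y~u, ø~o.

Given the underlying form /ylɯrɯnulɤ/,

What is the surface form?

/ɯ/ harmonizes with /y/ ([-back]) → [i]
/ɯ/ harmonizes with /y/ ([-back]) → [i]
/u/ harmonizes with /y/ ([-back]) → [y]
/ɤ/ harmonizes with /y/ ([-back]) → [e]

[ylirinyle]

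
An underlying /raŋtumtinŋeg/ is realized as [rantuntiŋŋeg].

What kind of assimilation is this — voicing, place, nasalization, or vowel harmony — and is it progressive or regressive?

place assimilation, regressive

/ŋ/→[n] /m/→[n] /n/→[ŋ].
Each target copies a feature from the following segment, so the direction is regressive.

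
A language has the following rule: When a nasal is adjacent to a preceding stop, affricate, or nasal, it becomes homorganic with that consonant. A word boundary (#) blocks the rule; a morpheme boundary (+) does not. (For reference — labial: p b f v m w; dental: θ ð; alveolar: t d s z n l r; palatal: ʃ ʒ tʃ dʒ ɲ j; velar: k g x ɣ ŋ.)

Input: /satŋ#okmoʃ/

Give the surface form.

/ŋ/ after /t/ (alveolar) → [n]
/m/ after /k/ (velar) → [ŋ]

[satn#okŋoʃ]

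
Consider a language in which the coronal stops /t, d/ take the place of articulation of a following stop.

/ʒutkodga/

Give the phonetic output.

/t/ before /k/ (velar) → [k]
/d/ before /g/ (velar) → [g]

[ʒukkogga]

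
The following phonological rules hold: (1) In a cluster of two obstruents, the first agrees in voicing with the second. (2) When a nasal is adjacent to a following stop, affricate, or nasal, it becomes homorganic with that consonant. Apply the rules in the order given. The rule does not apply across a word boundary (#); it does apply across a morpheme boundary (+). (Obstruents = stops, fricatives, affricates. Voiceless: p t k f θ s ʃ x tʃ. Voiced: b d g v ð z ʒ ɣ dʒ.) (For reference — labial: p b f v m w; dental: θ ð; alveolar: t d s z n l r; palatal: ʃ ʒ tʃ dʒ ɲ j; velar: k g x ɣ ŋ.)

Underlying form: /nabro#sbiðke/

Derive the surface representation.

Rule 1: /s/ before /b/ (voiced) → [z]
Rule 1: /ð/ before /k/ (voiceless) → [θ]
After rule 1: nabro#zbiθke
Rule 2: no segment meets the rule's conditions; no change.

[nabro#zbiθke]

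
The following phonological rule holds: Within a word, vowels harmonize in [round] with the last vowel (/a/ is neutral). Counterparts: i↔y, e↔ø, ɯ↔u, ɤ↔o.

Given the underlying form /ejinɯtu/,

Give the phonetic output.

[øjynutu]

/e/ harmonizes with /u/ ([+round]) → [ø]
/i/ harmonizes with /u/ ([+round]) → [y]
/ɯ/ harmonizes with /u/ ([+round]) → [u]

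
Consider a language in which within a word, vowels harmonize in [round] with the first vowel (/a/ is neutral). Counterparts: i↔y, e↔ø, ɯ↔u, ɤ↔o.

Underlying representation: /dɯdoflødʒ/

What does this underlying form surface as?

/o/ harmonizes with /ɯ/ ([-round]) → [ɤ]
/ø/ harmonizes with /ɯ/ ([-round]) → [e]

[dɯdɤfledʒ]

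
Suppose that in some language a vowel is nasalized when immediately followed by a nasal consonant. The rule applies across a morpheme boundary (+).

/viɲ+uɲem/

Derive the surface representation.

/i/ before nasal /ɲ/ → [ĩ]
/u/ before nasal /ɲ/ → [ũ]
/e/ before nasal /m/ → [ẽ]

[vĩɲ+ũɲẽm]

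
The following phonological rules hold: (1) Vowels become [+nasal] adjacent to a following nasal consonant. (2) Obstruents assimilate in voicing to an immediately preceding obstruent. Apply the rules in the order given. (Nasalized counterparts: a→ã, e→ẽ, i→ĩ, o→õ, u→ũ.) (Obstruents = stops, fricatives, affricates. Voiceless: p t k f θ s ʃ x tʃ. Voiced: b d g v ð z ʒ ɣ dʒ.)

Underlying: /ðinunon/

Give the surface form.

[ðĩnũnõn]

Rule 1: /i/ before nasal /n/ → [ĩ]
Rule 1: /u/ before nasal /n/ → [ũ]
Rule 1: /o/ before nasal /n/ → [õ]
After rule 1: ðĩnũnõn
Rule 2: no segment meets the rule's conditions; no change.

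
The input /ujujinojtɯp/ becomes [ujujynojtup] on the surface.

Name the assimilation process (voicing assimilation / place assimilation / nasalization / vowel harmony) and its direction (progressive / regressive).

/i/→[y] /ɯ/→[u].
Vowels agree with the first vowel, so the harmony is progressive.

vowel harmony, progressive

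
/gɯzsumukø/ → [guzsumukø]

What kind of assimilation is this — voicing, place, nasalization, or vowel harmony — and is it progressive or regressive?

/ɯ/→[u].
Vowels agree with the last vowel, so the harmony is regressive.

vowel harmony, regressive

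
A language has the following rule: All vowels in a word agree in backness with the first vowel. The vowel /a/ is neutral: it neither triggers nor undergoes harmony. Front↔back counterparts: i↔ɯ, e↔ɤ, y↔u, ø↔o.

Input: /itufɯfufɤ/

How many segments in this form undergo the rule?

/u/ harmonizes with /i/ ([-back]) → [y]
/ɯ/ harmonizes with /i/ ([-back]) → [i]
/u/ harmonizes with /i/ ([-back]) → [y]
/ɤ/ harmonizes with /i/ ([-back]) → [e]
4 segments change.

4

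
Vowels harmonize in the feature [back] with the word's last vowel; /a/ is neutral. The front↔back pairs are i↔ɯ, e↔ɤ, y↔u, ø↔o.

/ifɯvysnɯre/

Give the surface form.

/ɯ/ harmonizes with /e/ ([-back]) → [i]
/ɯ/ harmonizes with /e/ ([-back]) → [i]

[ifivysnire]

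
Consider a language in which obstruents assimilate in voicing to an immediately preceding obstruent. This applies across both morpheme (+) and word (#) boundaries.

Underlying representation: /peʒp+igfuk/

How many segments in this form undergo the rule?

/p/ after /ʒ/ (voiced) → [b]
/f/ after /g/ (voiced) → [v]
2 segments change.

2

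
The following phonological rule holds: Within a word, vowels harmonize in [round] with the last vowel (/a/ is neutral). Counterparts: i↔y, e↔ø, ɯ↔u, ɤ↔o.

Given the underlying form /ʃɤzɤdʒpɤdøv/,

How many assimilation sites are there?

3

/ɤ/ harmonizes with /ø/ ([+round]) → [o]
/ɤ/ harmonizes with /ø/ ([+round]) → [o]
/ɤ/ harmonizes with /ø/ ([+round]) → [o]
3 segments change.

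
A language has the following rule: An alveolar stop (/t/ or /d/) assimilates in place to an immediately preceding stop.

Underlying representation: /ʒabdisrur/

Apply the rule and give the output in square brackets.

[ʒabbisrur]

/d/ after /b/ (labial) → [b]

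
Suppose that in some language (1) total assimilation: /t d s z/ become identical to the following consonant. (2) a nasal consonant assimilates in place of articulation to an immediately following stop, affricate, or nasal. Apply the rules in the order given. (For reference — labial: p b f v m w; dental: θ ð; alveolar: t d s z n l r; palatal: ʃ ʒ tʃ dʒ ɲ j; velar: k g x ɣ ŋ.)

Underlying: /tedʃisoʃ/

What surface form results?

[teʃʃisoʃ]

Rule 1: /d/ before /ʃ/ → [ʃ] (total assimilation)
After rule 1: teʃʃisoʃ
Rule 2: no segment meets the rule's conditions; no change.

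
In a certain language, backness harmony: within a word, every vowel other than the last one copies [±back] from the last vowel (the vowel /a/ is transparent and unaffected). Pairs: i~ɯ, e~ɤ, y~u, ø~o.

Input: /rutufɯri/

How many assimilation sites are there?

3

/u/ harmonizes with /i/ ([-back]) → [y]
/u/ harmonizes with /i/ ([-back]) → [y]
/ɯ/ harmonizes with /i/ ([-back]) → [i]
3 segments change.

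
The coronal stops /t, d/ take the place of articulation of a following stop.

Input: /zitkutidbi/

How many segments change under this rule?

/t/ before /k/ (velar) → [k]
/d/ before /b/ (labial) → [b]
2 segments change.

2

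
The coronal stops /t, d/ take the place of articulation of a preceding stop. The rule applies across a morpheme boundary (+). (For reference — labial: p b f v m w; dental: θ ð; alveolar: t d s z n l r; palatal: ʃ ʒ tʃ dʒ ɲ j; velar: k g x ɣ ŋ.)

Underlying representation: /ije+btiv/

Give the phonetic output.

/t/ after /b/ (labial) → [p]

[ije+bpiv]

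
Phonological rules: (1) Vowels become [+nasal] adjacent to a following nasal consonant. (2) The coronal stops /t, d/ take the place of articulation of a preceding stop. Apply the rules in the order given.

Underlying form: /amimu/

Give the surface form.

Rule 1: /a/ before nasal /m/ → [ã]
Rule 1: /i/ before nasal /m/ → [ĩ]
After rule 1: ãmĩmu
Rule 2: no segment meets the rule's conditions; no change.

[ãmĩmu]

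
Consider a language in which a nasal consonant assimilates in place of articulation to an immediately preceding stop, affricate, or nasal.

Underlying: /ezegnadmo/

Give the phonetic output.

/n/ after /g/ (velar) → [ŋ]
/m/ after /d/ (alveolar) → [n]

[ezegŋadno]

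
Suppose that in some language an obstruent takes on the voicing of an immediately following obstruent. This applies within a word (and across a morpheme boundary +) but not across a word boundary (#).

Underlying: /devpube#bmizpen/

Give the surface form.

/v/ before /p/ (voiceless) → [f]
/z/ before /p/ (voiceless) → [s]

[defpube#bmispen]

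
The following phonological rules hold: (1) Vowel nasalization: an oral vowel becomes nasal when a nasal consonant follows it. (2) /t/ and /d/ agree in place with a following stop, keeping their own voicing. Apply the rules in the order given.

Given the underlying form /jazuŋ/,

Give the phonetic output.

Rule 1: /u/ before nasal /ŋ/ → [ũ]
After rule 1: jazũŋ
Rule 2: no segment meets the rule's conditions; no change.

[jazũŋ]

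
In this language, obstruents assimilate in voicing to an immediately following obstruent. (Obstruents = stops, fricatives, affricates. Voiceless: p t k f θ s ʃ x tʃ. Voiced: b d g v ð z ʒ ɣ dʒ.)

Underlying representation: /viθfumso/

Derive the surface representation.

[viθfumso]

no segment meets the rule's conditions; no change.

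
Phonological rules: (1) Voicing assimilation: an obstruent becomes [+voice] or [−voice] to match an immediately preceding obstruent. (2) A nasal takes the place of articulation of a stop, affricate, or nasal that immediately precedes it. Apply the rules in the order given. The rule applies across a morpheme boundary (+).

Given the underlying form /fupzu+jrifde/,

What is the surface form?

Rule 1: /z/ after /p/ (voiceless) → [s]
Rule 1: /d/ after /f/ (voiceless) → [t]
After rule 1: fupsu+jrifte
Rule 2: no segment meets the rule's conditions; no change.

[fupsu+jrifte]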